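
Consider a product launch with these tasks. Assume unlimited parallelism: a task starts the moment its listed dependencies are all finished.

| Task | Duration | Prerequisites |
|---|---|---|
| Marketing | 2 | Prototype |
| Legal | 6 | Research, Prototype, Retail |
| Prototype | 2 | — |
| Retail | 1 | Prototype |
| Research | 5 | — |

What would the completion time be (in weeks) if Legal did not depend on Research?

9

Before: longest chain Research→Legal = 5+6 = 11, finish 11.
Without Research→Legal, Legal's earliest start moves from 5 to 3.
New critical path: Prototype→Retail→Legal = 2+1+6 = 9 ⇒ 9 weeks.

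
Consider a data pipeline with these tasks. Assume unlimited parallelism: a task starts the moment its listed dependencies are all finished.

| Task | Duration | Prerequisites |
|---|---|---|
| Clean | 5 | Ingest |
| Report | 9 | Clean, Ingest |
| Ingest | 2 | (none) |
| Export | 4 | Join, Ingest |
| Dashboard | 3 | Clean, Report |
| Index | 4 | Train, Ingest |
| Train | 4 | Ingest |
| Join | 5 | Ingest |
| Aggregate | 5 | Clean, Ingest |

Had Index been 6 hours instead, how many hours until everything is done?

19

The binding path is Ingest→Clean→Report→Dashboard = 2+5+9+3 = 19; finish at 19 hours.
The longest path through Index is only 10 hours, so Index has float 9.
No other chain overtakes it, so the finish is 19 hours.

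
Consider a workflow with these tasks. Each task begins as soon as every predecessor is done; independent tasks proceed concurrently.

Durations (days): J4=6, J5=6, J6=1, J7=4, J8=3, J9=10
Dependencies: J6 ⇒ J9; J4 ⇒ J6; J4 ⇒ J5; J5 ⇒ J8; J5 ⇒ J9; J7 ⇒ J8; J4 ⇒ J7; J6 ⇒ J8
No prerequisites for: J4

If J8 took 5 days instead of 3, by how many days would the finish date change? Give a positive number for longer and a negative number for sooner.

Critical path before the change: J4→J5→J9 = 6+6+10 = 22 giving 22 days.
The longest path through J8 is only 15 days, so J8 has float 7.
That remains the longest chain; total 22 days.
Change in finish: 22 − 22 = +0 days.

0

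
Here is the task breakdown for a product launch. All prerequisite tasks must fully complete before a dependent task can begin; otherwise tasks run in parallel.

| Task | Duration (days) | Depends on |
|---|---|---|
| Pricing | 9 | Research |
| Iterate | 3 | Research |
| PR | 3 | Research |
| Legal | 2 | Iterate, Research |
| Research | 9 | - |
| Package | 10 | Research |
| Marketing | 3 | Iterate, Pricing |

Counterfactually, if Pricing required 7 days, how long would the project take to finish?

19

Baseline: Research→Pricing→Marketing = 9+9+3 = 21 → 21 days.
Pricing lies on that path, so at 7 days the path becomes 19 days.
New critical path: Research→Package = 9+10 = 19 ⇒ 19 days.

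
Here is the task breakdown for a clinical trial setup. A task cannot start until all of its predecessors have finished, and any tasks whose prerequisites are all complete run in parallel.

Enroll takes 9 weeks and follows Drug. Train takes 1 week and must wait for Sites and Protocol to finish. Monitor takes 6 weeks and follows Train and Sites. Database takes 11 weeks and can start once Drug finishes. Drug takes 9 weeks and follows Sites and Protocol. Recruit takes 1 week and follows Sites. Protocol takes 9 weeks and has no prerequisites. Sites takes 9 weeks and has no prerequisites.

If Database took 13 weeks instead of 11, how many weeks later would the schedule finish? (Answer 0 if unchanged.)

2

Baseline: Protocol→Drug→Database = 9+9+11 = 29 → 29 weeks.
Since Database is critical, the +2 change carries straight to that chain (now 31 weeks).
The critical path is still Protocol→Drug→Database; finish is now 31 weeks.
Change in finish: 31 − 29 = +2 weeks.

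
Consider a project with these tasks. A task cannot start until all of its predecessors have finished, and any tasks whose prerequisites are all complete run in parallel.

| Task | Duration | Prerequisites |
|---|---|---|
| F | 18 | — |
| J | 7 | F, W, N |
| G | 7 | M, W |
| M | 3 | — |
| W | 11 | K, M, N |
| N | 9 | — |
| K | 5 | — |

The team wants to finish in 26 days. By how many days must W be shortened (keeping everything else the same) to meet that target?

1

Current finish: 27 days; target: 26.
W is on every critical path, so each day cut from W cuts the finish by one (this holds down to a finish of 25).
Need 27 − 26 = 1 day off W → W becomes 10 days, finish becomes 26.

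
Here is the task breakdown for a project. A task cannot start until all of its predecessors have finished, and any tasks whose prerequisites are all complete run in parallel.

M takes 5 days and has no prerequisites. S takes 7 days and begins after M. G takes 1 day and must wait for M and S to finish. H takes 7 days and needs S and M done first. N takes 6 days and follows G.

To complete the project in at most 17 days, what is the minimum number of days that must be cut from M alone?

Current finish: 19 days; target: 17.
M is on every critical path, so each day cut from M cuts the finish by one (this holds down to a finish of 15).
Need 19 − 17 = 2 days off M → M becomes 3 days, finish becomes 17.

2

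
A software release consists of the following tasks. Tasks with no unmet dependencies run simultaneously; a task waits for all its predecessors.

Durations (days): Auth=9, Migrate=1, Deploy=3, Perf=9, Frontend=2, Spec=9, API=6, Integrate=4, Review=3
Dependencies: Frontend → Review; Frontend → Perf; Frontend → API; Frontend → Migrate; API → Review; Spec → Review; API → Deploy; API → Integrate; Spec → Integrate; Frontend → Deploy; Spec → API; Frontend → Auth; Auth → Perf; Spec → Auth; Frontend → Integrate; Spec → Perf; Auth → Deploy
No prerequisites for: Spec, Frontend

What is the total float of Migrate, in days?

24

The longest chain is Spec→Auth→Perf = 9+9+9 = 27; overall finish 27 days.
The longest chain containing Migrate totals 3 days.
Float = 27 − 3 = 24.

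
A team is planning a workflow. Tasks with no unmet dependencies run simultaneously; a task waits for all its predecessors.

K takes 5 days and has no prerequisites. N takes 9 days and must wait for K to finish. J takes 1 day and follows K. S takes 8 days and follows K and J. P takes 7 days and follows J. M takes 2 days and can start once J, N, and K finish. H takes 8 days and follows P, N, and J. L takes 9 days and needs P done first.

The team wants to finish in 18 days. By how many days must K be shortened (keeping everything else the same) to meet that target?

4

Current finish: 22 days; target: 18.
K is on every critical path, so each day cut from K cuts the finish by one (this holds down to a finish of 18).
Need 22 − 18 = 4 days off K → K becomes 1 day, finish becomes 18.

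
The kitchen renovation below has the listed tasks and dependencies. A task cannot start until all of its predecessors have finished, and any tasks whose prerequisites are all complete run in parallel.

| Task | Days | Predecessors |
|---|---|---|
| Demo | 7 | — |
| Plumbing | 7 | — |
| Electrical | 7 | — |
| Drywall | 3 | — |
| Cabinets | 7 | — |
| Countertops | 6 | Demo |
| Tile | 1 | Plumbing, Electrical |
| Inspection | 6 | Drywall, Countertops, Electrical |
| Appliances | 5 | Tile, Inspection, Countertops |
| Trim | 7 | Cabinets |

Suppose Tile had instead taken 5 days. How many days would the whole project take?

24

Actual critical path: Demo→Countertops→Inspection→Appliances = 7+6+6+5 = 24 ⇒ 24 days.
Tile has 11 days of float (longest path through it is 13).
No other chain overtakes it, so the finish is 24 days.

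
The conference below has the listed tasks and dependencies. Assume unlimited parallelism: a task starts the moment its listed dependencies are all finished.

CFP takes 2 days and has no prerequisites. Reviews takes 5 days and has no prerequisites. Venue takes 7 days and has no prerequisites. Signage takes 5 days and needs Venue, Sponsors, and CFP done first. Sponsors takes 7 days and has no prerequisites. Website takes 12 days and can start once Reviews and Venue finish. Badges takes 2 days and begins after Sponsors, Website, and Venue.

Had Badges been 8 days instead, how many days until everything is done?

27

Baseline: Venue→Website→Badges = 7+12+2 = 21 → 21 days.
Badges lies on that path, so at 8 days the path becomes 27 days.
The critical path is still Venue→Website→Badges; finish is now 27 days.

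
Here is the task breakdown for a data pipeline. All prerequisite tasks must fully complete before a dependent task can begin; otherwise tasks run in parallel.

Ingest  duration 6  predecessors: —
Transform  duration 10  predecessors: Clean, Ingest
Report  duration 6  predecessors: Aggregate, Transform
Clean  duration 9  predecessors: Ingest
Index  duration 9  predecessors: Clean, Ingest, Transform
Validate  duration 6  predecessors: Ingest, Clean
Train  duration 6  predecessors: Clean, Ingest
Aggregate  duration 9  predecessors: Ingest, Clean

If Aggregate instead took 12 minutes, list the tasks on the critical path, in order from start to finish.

The binding path is Ingest→Clean→Transform→Index = 6+9+10+9 = 34; finish at 34 minutes.
The longest path through Aggregate is only 30 minutes, so Aggregate has float 4.
The critical path is still Ingest→Clean→Transform→Index; finish is now 34 minutes.

Ingest, Clean, Transform, Index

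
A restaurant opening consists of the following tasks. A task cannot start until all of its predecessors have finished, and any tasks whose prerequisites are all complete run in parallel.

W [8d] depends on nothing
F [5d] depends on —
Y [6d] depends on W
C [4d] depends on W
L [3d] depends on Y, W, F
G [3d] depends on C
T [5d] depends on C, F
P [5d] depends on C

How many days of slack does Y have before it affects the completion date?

Critical path: W→Y→L = 8+6+3 = 17, so the finish is 17 days.
The longest chain containing Y totals 17 days.
So Y can slip 14 − 14 = 0 days.

0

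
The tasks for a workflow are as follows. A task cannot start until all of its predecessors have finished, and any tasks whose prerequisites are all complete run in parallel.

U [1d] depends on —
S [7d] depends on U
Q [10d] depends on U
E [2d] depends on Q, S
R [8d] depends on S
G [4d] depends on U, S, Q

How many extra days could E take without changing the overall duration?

3

U→S→R = 1+7+8 = 16 sets the makespan at 16 days.
Longest path through E: 13 days (earliest finish 13, latest finish 16).
Slack of E = 14 − 11 = 3 days.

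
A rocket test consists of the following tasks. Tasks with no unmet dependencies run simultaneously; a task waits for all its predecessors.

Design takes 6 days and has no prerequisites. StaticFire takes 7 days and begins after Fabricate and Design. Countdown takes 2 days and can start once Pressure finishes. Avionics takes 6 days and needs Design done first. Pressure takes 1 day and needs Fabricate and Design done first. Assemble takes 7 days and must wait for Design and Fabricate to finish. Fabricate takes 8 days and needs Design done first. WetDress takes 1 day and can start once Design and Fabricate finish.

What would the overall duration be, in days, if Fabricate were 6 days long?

Critical path before the change: Design→Fabricate→Assemble = 6+8+7 = 21 giving 21 days.
Fabricate is on the critical path; changing it to 6 makes that path 19 days.
No other chain overtakes it, so the finish is 19 days.

19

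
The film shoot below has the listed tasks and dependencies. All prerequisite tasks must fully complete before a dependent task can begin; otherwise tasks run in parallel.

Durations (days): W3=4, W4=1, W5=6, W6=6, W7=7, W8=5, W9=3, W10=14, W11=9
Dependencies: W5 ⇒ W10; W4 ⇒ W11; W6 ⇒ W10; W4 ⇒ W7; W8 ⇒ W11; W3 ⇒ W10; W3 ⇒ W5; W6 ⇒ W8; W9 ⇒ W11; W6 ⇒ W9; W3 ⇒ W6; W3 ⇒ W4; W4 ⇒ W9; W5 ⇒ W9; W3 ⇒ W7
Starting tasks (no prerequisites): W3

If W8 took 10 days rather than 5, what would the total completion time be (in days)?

The binding path is W3→W6→W8→W11 = 4+6+5+9 = 24; finish at 24 days.
Since W8 is critical, the +5 change carries straight to that chain (now 29 days).
That remains the longest chain; total 29 days.

29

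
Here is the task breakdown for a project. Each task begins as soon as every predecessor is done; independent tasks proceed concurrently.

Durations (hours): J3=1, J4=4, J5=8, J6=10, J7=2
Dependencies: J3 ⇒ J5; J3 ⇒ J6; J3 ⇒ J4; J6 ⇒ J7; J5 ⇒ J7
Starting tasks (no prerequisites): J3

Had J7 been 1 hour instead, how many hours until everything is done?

12

Baseline: J3→J6→J7 = 1+10+2 = 13 → 13 hours.
J7 lies on that path, so at 1 hour the path becomes 12 hours.
That remains the longest chain; total 12 hours.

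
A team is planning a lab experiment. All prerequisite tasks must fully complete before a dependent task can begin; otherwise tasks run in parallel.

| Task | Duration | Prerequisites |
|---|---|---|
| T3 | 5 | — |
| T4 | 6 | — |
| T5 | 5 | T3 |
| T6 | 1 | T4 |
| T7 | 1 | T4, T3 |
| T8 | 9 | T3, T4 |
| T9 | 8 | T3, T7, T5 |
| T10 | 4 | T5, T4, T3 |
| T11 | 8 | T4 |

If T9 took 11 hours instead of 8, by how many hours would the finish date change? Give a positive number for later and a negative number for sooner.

As given, the longest chain is T3→T5→T9 = 5+5+8 = 18, so the finish is 18 hours.
T9 lies on that path, so at 11 hours the path becomes 21 hours.
No other chain overtakes it, so the finish is 21 hours.
Change in finish: 21 − 18 = +3 hours.

3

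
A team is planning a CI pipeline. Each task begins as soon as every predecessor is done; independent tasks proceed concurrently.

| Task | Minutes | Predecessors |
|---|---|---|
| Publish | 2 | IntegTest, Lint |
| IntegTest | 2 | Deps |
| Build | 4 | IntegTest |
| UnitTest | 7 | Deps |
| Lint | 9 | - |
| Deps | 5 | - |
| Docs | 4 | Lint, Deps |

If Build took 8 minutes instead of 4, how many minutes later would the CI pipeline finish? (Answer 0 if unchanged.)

2

As given, the longest chain is Lint→Docs = 9+4 = 13, so the finish is 13 minutes.
The longest path through Build is only 11 minutes, so Build has float 2.
Now Deps→IntegTest→Build = 5+2+8 = 15 is longest, so the finish becomes 15 minutes.
Change in finish: 15 − 13 = +2 minutes.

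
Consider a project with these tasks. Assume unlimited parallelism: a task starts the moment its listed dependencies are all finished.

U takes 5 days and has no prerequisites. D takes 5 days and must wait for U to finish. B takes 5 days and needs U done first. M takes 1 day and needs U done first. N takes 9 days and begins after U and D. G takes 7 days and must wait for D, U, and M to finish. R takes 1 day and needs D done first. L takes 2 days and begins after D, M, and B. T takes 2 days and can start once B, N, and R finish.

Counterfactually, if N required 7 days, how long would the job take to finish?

19

The binding path is U→D→N→T = 5+5+9+2 = 21; finish at 21 days.
N lies on that path, so at 7 days the path becomes 19 days.
The critical path is still U→D→N→T; finish is now 19 days.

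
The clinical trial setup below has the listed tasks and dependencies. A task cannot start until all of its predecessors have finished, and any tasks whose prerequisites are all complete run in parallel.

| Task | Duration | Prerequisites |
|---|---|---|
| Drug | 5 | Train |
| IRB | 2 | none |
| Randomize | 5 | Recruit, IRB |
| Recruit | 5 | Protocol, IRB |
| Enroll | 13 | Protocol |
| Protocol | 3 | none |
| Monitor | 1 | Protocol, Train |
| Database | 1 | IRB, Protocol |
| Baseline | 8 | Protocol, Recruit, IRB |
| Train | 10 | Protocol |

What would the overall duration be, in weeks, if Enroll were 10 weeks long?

18

As given, the longest chain is Protocol→Train→Drug = 3+10+5 = 18, so the finish is 18 weeks.
Enroll is off the critical path — its longest chain is 16 weeks, giving 2 of slack.
No other chain overtakes it, so the finish is 18 weeks.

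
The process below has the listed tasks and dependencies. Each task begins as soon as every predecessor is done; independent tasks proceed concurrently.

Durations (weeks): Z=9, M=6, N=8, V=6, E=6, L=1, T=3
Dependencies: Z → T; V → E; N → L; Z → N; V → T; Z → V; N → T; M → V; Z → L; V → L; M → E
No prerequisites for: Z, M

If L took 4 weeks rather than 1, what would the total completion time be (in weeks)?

21

As given, the longest chain is Z→V→E = 9+6+6 = 21, so the finish is 21 weeks.
L has 3 weeks of float (longest path through it is 18).
New critical path: Z→N→L = 9+8+4 = 21 ⇒ 21 weeks.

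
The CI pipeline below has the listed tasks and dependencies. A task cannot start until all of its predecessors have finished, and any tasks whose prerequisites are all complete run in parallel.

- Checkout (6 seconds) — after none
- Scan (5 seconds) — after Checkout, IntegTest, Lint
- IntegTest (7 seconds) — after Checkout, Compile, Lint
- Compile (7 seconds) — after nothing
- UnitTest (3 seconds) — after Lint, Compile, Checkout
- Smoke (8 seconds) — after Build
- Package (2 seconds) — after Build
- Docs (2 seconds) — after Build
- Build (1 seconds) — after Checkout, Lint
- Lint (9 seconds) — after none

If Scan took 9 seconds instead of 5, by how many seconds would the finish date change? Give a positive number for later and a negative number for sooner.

As given, the longest chain is Lint→IntegTest→Scan = 9+7+5 = 21, so the finish is 21 seconds.
Since Scan is critical, the +4 change carries straight to that chain (now 25 seconds).
That remains the longest chain; total 25 seconds.
Change in finish: 25 − 21 = +4 seconds.

4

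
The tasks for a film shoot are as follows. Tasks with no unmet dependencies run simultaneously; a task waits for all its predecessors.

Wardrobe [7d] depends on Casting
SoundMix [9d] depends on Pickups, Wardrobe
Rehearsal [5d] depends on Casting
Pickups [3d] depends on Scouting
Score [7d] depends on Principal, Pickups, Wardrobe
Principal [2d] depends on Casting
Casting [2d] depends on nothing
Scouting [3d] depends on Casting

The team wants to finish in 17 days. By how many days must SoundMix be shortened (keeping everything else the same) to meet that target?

Current finish: 18 days; target: 17.
SoundMix is on every critical path, so each day cut from SoundMix cuts the finish by one (this holds down to a finish of 16).
Need 18 − 17 = 1 day off SoundMix → SoundMix becomes 8 days, finish becomes 17.

1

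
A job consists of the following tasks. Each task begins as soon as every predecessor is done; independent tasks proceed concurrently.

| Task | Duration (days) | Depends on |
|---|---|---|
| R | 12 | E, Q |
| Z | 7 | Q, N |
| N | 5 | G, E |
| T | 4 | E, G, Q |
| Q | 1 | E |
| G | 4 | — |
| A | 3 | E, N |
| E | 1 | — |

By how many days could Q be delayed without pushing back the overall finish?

2

G→N→Z = 4+5+7 = 16 sets the makespan at 16 days.
The longest chain containing Q totals 14 days.
So Q can slip 4 − 2 = 2 days.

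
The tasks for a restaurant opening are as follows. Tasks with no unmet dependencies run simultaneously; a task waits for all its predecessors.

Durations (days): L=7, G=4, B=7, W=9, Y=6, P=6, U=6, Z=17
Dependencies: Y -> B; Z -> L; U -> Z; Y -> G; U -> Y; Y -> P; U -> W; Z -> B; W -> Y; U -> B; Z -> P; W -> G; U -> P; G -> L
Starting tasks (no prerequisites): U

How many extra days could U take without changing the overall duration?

0

The longest chain is U→W→Y→G→L = 6+9+6+4+7 = 32; overall finish 32 days.
Longest path through U: 32 days (earliest finish 6, latest finish 6).
Slack of U = 0 − 0 = 0 days.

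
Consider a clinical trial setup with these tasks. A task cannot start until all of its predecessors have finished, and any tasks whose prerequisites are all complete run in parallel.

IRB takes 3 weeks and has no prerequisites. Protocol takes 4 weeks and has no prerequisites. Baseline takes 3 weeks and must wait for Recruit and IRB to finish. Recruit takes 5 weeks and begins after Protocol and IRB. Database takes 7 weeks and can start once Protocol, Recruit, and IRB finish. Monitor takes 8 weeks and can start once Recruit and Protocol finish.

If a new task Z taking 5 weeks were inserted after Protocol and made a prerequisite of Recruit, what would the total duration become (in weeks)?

Originally the job takes 17 weeks.
With Z inserted, Recruit now waits for max(Protocol, IRB, Z).
New critical path: Protocol→Z→Recruit→Monitor = 4+5+5+8 = 22 ⇒ 22 weeks.

22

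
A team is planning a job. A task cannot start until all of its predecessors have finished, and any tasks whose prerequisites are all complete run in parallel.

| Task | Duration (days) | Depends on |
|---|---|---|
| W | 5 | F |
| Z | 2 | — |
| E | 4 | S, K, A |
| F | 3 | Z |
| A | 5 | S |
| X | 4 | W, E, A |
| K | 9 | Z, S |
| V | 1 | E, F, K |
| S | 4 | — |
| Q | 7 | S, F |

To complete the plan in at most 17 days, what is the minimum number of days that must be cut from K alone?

4

Current finish: 21 days; target: 17.
K is on every critical path, so each day cut from K cuts the finish by one (this holds down to a finish of 17).
Need 21 − 17 = 4 days off K → K becomes 5 days, finish becomes 17.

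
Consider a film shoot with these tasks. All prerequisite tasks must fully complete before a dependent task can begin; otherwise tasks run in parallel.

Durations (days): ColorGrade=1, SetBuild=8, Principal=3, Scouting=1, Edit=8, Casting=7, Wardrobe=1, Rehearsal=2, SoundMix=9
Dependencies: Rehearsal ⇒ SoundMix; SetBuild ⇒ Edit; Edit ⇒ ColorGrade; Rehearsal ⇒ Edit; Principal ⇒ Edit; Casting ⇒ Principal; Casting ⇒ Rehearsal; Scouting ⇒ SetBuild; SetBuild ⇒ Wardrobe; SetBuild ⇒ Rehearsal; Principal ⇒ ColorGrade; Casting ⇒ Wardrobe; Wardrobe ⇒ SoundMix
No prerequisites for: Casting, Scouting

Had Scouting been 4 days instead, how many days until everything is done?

Baseline: Scouting→SetBuild→Rehearsal→Edit→ColorGrade = 1+8+2+8+1 = 20 → 20 days.
Since Scouting is critical, the +3 change carries straight to that chain (now 23 days).
No other chain overtakes it, so the finish is 23 days.

23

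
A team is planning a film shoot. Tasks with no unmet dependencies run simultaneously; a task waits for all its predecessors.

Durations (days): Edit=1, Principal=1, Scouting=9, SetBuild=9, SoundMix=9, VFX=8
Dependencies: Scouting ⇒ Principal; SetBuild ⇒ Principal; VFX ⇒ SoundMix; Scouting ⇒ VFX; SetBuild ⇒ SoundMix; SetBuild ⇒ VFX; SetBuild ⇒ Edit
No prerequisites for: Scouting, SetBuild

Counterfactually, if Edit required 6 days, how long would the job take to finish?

26

The binding path is Scouting→VFX→SoundMix = 9+8+9 = 26; finish at 26 days.
Edit has 16 days of float (longest path through it is 10).
No other chain overtakes it, so the finish is 26 days.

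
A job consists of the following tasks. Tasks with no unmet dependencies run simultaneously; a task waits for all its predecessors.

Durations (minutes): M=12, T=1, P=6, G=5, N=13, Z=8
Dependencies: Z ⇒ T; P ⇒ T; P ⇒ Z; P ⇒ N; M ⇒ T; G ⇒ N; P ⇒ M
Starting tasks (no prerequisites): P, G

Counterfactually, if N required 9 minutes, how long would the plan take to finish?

Critical path before the change: P→N = 6+13 = 19 giving 19 minutes.
N lies on that path, so at 9 minutes the path becomes 15 minutes.
New critical path: P→M→T = 6+12+1 = 19 ⇒ 19 minutes.

19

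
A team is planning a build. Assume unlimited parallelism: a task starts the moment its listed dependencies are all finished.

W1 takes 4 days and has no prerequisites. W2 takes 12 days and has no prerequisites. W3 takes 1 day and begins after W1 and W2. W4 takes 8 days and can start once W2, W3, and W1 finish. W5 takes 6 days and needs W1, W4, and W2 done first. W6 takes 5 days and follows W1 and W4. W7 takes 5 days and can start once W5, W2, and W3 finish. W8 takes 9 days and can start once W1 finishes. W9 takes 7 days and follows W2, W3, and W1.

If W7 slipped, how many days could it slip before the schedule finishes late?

The longest chain is W2→W3→W4→W5→W7 = 12+1+8+6+5 = 32; overall finish 32 days.
W7 finishes as early as 32 and must finish by 32.
Float = 32 − 32 = 0.

0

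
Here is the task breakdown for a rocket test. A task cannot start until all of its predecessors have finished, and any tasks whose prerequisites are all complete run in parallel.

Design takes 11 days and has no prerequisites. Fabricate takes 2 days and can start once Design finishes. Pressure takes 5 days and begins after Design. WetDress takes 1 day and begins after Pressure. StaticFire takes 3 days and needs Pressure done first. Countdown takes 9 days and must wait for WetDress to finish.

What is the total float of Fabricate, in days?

13

The longest chain is Design→Pressure→WetDress→Countdown = 11+5+1+9 = 26; overall finish 26 days.
Longest path through Fabricate: 13 days (earliest finish 13, latest finish 26).
Float = 26 − 13 = 13.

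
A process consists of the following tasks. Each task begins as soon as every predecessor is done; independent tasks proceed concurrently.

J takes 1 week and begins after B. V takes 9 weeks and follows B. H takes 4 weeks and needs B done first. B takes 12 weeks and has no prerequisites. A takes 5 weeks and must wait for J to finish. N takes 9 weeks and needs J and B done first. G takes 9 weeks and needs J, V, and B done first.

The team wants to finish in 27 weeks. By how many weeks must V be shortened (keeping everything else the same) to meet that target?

3

Current finish: 30 weeks; target: 27.
V is on every critical path, so each week cut from V cuts the finish by one (this holds down to a finish of 22).
Need 30 − 27 = 3 weeks off V → V becomes 6 weeks, finish becomes 27.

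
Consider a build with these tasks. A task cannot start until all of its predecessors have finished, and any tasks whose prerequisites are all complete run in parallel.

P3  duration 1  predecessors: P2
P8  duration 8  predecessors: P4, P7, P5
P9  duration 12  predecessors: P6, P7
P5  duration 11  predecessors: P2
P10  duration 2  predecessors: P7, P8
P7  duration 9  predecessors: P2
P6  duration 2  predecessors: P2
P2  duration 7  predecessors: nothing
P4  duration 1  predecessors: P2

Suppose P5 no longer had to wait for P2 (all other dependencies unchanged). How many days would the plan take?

28

Original critical path: P2→P5→P8→P10 = 7+11+8+2 = 28 ⇒ 28 days.
Without P2→P5, P5's earliest start moves from 7 to 0.
The longest chain is now P2→P7→P9 = 7+9+12 = 28, so the plan takes 28 days.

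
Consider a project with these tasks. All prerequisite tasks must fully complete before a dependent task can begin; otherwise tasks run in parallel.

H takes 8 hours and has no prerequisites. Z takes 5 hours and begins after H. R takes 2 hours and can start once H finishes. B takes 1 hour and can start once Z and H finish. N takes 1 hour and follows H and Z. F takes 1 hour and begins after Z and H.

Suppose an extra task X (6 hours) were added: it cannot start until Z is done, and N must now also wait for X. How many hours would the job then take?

20

Originally the job takes 14 hours.
With X inserted, N now waits for max(H, Z, X).
New critical path: H→Z→X→N = 8+5+6+1 = 20 ⇒ 20 hours.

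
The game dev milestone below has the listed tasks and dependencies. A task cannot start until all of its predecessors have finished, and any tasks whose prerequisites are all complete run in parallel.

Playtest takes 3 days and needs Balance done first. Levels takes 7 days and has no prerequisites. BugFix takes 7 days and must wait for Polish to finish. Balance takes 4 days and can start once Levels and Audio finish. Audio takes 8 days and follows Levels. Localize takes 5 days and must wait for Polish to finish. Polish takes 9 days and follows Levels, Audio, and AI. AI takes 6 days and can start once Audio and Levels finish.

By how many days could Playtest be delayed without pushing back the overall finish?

15

Levels→Audio→AI→Polish→BugFix = 7+8+6+9+7 = 37 sets the makespan at 37 days.
Playtest finishes as early as 22 and must finish by 37.
Float = 37 − 22 = 15.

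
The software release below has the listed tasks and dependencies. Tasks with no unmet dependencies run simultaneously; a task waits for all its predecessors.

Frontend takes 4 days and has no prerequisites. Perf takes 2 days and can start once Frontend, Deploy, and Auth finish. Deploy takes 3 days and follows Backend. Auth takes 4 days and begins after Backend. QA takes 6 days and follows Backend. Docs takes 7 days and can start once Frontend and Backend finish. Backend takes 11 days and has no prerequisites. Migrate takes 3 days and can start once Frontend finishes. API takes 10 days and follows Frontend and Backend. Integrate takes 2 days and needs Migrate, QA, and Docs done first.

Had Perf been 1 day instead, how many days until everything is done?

The binding path is Backend→API = 11+10 = 21; finish at 21 days.
The longest path through Perf is only 17 days, so Perf has float 4.
The critical path is still Backend→API; finish is now 21 days.

21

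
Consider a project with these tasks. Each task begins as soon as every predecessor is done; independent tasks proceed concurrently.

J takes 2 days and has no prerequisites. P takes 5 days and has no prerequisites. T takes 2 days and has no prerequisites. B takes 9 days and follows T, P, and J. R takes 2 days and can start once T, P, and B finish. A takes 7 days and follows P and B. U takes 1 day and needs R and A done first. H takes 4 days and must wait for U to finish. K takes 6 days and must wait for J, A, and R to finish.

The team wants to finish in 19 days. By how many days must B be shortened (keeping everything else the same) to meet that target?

Current finish: 27 days; target: 19.
B is on every critical path, so each day cut from B cuts the finish by one (this holds down to a finish of 19).
Need 27 − 19 = 8 days off B → B becomes 1 day, finish becomes 19.

8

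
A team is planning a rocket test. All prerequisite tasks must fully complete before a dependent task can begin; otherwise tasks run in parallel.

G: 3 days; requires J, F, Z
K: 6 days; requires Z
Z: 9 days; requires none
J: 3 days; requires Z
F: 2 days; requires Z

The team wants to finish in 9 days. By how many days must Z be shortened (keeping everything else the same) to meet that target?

Current finish: 15 days; target: 9.
Z is on every critical path, so each day cut from Z cuts the finish by one (this holds down to a finish of 7).
Need 15 − 9 = 6 days off Z → Z becomes 3 days, finish becomes 9.

6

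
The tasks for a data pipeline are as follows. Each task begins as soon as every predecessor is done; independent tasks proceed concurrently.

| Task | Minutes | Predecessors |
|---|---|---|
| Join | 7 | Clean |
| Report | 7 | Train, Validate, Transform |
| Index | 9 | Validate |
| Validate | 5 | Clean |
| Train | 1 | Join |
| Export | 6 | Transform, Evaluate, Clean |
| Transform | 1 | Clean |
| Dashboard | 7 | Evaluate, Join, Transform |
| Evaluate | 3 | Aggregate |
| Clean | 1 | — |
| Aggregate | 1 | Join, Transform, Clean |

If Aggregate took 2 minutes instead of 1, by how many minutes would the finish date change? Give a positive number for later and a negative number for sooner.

Baseline: Clean→Join→Aggregate→Evaluate→Dashboard = 1+7+1+3+7 = 19 → 19 minutes.
Aggregate lies on that path, so at 2 minutes the path becomes 20 minutes.
That remains the longest chain; total 20 minutes.
Change in finish: 20 − 19 = +1 minutes.

1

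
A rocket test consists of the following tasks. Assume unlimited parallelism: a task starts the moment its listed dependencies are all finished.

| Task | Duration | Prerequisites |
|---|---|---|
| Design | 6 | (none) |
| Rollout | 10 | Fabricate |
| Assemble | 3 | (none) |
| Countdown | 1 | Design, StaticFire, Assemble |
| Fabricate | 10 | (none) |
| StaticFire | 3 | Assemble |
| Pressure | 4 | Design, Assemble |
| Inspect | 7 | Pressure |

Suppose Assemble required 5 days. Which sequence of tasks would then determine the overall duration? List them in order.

Fabricate, Rollout

Actual critical path: Fabricate→Rollout = 10+10 = 20 ⇒ 20 days.
Assemble is off the critical path — its longest chain is 14 days, giving 6 of slack.
That remains the longest chain; total 20 days.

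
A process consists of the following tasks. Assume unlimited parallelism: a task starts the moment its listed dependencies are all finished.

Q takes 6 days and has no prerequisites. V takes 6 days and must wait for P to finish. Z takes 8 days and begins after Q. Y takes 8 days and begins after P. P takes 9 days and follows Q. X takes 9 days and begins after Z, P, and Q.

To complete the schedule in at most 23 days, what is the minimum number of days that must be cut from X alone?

Current finish: 24 days; target: 23.
X is on every critical path, so each day cut from X cuts the finish by one (this holds down to a finish of 23).
Need 24 − 23 = 1 day off X → X becomes 8 days, finish becomes 23.

1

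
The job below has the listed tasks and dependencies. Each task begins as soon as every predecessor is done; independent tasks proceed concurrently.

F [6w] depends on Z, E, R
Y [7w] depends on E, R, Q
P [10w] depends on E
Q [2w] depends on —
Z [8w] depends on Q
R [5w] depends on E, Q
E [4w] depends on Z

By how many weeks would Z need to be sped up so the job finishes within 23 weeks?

3

Current finish: 26 weeks; target: 23.
Z is on every critical path, so each week cut from Z cuts the finish by one (this holds down to a finish of 19).
Need 26 − 23 = 3 weeks off Z → Z becomes 5 weeks, finish becomes 23.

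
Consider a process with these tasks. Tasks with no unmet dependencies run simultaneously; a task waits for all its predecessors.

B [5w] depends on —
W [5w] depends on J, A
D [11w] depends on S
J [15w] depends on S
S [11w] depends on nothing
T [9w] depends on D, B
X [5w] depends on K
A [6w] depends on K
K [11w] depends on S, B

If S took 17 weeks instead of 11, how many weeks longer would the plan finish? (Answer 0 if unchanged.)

The binding path is S→K→A→W = 11+11+6+5 = 33; finish at 33 weeks.
S is on the critical path; changing it to 17 makes that path 39 weeks.
The critical path is still S→K→A→W; finish is now 39 weeks.
Change in finish: 39 − 33 = +6 weeks.

6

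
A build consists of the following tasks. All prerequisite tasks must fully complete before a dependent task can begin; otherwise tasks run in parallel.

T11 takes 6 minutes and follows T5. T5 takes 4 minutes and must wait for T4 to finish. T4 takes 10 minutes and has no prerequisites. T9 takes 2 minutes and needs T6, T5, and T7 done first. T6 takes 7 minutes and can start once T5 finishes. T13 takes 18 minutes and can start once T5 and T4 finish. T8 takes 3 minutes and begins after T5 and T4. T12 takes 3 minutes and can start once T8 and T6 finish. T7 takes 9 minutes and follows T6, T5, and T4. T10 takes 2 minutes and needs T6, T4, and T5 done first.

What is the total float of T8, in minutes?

12

Critical path: T4→T5→T6→T7→T9 = 10+4+7+9+2 = 32, so the finish is 32 minutes.
The longest chain containing T8 totals 20 minutes.
So T8 can slip 29 − 17 = 12 minutes.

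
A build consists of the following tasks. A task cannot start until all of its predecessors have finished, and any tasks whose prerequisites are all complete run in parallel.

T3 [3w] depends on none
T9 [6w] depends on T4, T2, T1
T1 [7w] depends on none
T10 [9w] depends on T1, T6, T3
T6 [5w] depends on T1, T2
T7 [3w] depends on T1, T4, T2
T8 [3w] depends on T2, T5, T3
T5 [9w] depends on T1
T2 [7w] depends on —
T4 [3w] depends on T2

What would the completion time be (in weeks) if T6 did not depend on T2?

21

Before: longest chain T1→T6→T10 = 7+5+9 = 21, finish 21.
Dropping T2→T6 doesn't change T6's earliest start (7); another predecessor still binds.
New critical path: T1→T6→T10 = 7+5+9 = 21 ⇒ 21 weeks.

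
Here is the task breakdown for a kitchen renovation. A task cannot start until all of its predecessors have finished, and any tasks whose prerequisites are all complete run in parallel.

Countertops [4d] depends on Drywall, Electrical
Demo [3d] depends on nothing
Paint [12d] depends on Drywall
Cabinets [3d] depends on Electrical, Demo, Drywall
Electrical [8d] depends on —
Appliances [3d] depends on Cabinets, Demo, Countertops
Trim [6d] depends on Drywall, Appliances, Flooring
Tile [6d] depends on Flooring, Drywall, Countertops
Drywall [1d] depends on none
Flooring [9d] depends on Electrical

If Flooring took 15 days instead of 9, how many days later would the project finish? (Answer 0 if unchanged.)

Actual critical path: Electrical→Flooring→Tile = 8+9+6 = 23 ⇒ 23 days.
Flooring lies on that path, so at 15 days the path becomes 29 days.
The critical path is still Electrical→Flooring→Tile; finish is now 29 days.
Change in finish: 29 − 23 = +6 days.

6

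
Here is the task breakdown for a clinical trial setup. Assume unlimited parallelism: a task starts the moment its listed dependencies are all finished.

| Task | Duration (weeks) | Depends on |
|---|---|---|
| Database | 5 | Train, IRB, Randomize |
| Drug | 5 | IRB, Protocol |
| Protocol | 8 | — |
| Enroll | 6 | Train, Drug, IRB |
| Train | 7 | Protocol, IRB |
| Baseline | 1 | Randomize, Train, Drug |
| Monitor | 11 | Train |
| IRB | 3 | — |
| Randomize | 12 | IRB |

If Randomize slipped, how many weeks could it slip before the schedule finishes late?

6

Critical path: Protocol→Train→Monitor = 8+7+11 = 26, so the finish is 26 weeks.
Randomize finishes as early as 15 and must finish by 21.
So Randomize can slip 21 − 15 = 6 weeks.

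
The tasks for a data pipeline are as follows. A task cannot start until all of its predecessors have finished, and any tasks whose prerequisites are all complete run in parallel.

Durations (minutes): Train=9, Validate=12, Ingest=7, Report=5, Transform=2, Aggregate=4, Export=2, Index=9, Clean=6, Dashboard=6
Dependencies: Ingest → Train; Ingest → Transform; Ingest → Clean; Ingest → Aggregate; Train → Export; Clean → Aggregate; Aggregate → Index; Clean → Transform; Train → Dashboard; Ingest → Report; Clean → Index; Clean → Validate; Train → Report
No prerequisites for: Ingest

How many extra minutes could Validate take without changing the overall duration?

1

The longest chain is Ingest→Clean→Aggregate→Index = 7+6+4+9 = 26; overall finish 26 minutes.
Validate finishes as early as 25 and must finish by 26.
Slack of Validate = 14 − 13 = 1 minute.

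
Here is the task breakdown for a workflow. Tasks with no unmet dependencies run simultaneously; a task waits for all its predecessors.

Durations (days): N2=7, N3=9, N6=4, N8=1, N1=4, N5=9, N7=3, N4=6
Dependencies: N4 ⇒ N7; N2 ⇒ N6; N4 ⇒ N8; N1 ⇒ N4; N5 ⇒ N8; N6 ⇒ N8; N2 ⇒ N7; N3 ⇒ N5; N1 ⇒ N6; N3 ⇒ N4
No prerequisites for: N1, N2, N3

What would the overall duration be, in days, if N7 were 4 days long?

19

The binding path is N3→N5→N8 = 9+9+1 = 19; finish at 19 days.
N7 has 1 day of float (longest path through it is 18).
Now N3→N4→N7 = 9+6+4 = 19 is longest, so the finish becomes 19 days.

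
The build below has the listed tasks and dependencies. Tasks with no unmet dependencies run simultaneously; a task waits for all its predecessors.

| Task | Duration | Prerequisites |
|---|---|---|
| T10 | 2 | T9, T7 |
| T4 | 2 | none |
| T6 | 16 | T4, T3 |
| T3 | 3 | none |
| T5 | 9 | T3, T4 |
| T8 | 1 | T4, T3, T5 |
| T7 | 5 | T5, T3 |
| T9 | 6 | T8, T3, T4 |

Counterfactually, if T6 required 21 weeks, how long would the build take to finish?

24

The binding path is T3→T5→T8→T9→T10 = 3+9+1+6+2 = 21; finish at 21 weeks.
T6 is off the critical path — its longest chain is 19 weeks, giving 2 of slack.
The binding chain switches to T3→T6 = 3+21 = 24; finish 24 weeks.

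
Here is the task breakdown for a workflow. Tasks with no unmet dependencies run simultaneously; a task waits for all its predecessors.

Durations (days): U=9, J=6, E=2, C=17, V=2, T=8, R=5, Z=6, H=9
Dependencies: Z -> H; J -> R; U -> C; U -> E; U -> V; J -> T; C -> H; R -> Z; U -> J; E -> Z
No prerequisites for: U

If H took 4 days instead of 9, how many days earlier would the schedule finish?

The binding path is U→J→R→Z→H = 9+6+5+6+9 = 35; finish at 35 days.
H lies on that path, so at 4 days the path becomes 30 days.
No other chain overtakes it, so the finish is 30 days.
Change in finish: 30 − 35 = -5 days.

5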